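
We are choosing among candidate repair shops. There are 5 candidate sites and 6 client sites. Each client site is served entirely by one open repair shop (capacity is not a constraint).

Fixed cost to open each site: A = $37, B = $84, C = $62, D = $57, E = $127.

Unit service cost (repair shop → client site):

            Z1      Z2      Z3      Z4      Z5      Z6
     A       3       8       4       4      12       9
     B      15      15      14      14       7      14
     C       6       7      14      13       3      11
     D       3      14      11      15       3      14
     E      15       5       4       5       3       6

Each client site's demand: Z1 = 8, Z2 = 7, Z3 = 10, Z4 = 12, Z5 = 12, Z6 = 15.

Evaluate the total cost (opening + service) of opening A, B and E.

Total cost: 521

Each client site is assigned to its cheapest site among the open ones.
{A, B, E}: Z1→A 3·8=24, Z2→E 5·7=35, Z3→A 4·10=40, Z4→A 4·12=48, Z5→E 3·12=36, Z6→E 6·15=90. Service 273; fixed 248; total 521.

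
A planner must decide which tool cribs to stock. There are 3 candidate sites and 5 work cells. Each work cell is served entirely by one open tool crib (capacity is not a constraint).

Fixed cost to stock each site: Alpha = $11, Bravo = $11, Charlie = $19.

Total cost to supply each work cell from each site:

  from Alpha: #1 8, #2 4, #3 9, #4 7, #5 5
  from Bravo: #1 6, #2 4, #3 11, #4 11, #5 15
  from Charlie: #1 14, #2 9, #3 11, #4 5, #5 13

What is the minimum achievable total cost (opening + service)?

For any fixed open set, each work cell goes to its cheapest open site; total = fixed + service.
{Alpha}: #1→Alpha 8, #2→Alpha 4, #3→Alpha 9, #4→Alpha 7, #5→Alpha 5. Service 33; fixed 11; total 44.
{Alpha, Bravo}: service 31 + fixed 22 = 53
{Bravo}: #1→Bravo 6, #2→Bravo 4, #3→Bravo 11, #4→Bravo 11, #5→Bravo 15. Service 47; fixed 11; total 58.
{Alpha, Bravo, Charlie}: #1→Bravo 6, #2→Alpha 4, #3→Alpha 9, #4→Charlie 5, #5→Alpha 5. Service 29; fixed 41; total 70.
No other subset beats 44.

Minimum total cost: 44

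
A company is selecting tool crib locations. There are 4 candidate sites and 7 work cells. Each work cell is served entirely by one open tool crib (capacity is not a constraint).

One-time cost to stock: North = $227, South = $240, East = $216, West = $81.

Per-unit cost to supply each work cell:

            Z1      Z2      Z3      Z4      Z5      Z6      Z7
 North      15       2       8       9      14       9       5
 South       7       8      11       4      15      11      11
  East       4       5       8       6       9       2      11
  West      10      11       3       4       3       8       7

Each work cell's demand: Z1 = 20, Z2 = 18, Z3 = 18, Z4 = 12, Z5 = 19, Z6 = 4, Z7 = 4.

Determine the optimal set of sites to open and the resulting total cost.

For any fixed open set, each work cell goes to its cheapest open site; total = fixed + service.
{East, West}: Z1→East 4·20=80, Z2→East 5·18=90, Z3→West 3·18=54, Z4→West 4·12=48, Z5→West 3·19=57, Z6→East 2·4=8, Z7→West 7·4=28. Service 365; fixed 297; total 662.
{West}: service 617 + fixed 81 = 698
{North, West}: service 447 + fixed 308 = 755
{North, South, East, West}: Z1→East 4·20=80, Z2→North 2·18=36, Z3→West 3·18=54, Z4→South 4·12=48, Z5→West 3·19=57, Z6→East 2·4=8, Z7→North 5·4=20. Service 303; fixed 764; total 1067.
No other subset beats 662.

Open East and West; minimum total cost 662.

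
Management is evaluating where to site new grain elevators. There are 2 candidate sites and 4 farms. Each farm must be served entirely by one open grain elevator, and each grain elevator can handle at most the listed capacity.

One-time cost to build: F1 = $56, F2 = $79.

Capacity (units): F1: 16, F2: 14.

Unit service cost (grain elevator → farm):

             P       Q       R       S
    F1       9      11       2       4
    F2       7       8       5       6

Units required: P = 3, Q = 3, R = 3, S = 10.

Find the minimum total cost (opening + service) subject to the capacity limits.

Open {F1, F2}: P→F2 7·3=21, Q→F2 8·3=24, R→F1 2·3=6, S→F1 4·10=40.
Loads: F1 carries 13/16, F2 carries 6/14. Service 91; fixed 135; total 226.
Next best feasible plan costs 232.

Minimum total cost: 226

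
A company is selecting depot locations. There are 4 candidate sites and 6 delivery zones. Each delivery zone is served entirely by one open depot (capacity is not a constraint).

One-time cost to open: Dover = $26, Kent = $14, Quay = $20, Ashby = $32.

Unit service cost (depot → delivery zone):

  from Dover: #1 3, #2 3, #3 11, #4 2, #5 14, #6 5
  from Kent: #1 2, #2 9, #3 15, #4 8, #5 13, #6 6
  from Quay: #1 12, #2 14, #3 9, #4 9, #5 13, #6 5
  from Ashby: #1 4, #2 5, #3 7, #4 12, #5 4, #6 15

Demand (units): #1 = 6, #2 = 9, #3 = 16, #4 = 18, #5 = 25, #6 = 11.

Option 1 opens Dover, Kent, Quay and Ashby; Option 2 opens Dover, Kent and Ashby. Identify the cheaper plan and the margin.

Option 2 is cheaper by 20.

Option 1: {Dover, Kent, Quay, Ashby}: #1→Kent 2·6=12, #2→Dover 3·9=27, #3→Ashby 7·16=112, #4→Dover 2·18=36, #5→Ashby 4·25=100, #6→Dover 5·11=55. Service 342; fixed 92; total 434.
Option 2: {Dover, Kent, Ashby}: #1→Kent 2·6=12, #2→Dover 3·9=27, #3→Ashby 7·16=112, #4→Dover 2·18=36, #5→Ashby 4·25=100, #6→Dover 5·11=55. Service 342; fixed 72; total 414.
Difference: |434 − 414| = 20.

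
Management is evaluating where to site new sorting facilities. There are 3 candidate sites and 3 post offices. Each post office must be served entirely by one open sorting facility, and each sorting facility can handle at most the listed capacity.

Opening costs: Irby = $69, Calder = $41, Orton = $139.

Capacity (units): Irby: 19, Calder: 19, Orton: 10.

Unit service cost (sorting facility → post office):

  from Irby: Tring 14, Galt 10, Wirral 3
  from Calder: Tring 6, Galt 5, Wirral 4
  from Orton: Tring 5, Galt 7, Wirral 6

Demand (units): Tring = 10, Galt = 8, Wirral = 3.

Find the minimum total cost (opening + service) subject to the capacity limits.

Open {Irby, Calder}: Tring→Calder 6·10=60, Galt→Calder 5·8=40, Wirral→Irby 3·3=9.
Loads: Irby carries 3/19, Calder carries 18/19. Service 109; fixed 110; total 219.
Next best feasible plan costs 259.

Minimum total cost: 219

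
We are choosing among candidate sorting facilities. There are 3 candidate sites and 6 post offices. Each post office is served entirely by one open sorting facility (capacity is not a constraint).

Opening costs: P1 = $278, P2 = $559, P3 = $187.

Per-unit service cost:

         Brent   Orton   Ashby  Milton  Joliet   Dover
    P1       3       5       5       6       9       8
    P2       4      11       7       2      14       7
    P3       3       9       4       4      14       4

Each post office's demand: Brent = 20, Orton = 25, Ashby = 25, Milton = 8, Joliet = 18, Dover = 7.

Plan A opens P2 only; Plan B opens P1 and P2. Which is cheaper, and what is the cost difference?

Plan B is cheaper by 32.

Plan A: {P2}: Brent→P2 4·20=80, Orton→P2 11·25=275, Ashby→P2 7·25=175, Milton→P2 2·8=16, Joliet→P2 14·18=252, Dover→P2 7·7=49. Service 847; fixed 559; total 1406.
Plan B: {P1, P2}: Brent→P1 3·20=60, Orton→P1 5·25=125, Ashby→P1 5·25=125, Milton→P2 2·8=16, Joliet→P1 9·18=162, Dover→P2 7·7=49. Service 537; fixed 837; total 1374.
Difference: |1406 − 1374| = 32.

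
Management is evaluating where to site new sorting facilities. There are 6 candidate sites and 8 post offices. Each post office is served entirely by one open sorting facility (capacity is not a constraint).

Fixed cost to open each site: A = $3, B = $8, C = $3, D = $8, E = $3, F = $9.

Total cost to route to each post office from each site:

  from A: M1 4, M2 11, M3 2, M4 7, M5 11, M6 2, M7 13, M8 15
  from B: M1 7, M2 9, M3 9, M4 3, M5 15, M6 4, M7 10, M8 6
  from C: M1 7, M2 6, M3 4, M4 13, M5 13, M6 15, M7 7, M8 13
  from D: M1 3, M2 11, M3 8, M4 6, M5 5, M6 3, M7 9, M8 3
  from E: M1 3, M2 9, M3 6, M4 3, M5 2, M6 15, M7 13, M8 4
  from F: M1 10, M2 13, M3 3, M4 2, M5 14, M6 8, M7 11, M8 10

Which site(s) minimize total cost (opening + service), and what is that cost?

For any fixed open set, each post office goes to its cheapest open site; total = fixed + service.
{A, C, E}: M1→E 3, M2→C 6, M3→A 2, M4→E 3, M5→E 2, M6→A 2, M7→C 7, M8→E 4. Service 29; fixed 9; total 38.
{A, E}: service 38 + fixed 6 = 44
{A, C, D, E}: service 28 + fixed 17 = 45
{A, B, C, D, E, F}: M1→D 3, M2→C 6, M3→A 2, M4→F 2, M5→E 2, M6→A 2, M7→C 7, M8→D 3. Service 27; fixed 34; total 61.
No other subset beats 38.

Open A, C and E; minimum total cost 38.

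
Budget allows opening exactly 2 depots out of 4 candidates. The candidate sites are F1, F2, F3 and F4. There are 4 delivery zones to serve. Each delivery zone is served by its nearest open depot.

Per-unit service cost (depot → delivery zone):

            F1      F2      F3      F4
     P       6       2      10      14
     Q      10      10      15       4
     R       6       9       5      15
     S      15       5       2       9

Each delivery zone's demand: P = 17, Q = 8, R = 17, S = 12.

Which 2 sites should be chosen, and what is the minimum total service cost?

Choose F2 and F3; total service cost 223.

With exactly 2 open, each delivery zone uses its cheapest among the chosen.
{F2, F3}: P→F2 2·17=34, Q→F2 10·8=80, R→F3 5·17=85, S→F3 2·12=24. Service cost 223.
{F1, F2}: service cost 276
{F2, F4}: service cost 279
Among all 6 size-2 choices, {F2, F3} is lowest.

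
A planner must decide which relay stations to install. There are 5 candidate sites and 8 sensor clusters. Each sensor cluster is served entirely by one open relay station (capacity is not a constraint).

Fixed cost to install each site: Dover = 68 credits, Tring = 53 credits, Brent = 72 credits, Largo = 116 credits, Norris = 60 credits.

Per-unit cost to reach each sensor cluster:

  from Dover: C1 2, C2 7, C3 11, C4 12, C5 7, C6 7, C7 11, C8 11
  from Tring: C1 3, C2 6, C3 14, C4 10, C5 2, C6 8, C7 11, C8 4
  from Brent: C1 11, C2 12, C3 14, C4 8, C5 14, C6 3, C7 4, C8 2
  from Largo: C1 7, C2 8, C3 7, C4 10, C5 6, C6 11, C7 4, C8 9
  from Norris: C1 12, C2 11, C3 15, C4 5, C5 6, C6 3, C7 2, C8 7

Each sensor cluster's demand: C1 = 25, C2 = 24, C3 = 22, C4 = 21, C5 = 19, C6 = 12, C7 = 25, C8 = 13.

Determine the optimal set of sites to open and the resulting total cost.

Open Tring, Largo and Norris; minimum total cost 883.

For any fixed open set, each sensor cluster goes to its cheapest open site; total = fixed + service.
{Tring, Largo, Norris}: C1→Tring 3·25=75, C2→Tring 6·24=144, C3→Largo 7·22=154, C4→Norris 5·21=105, C5→Tring 2·19=38, C6→Norris 3·12=36, C7→Norris 2·25=50, C8→Tring 4·13=52. Service 654; fixed 229; total 883.
{Dover, Tring, Norris}: service 717 + fixed 181 = 898
{Tring, Norris}: service 808 + fixed 113 = 921
{Dover, Tring, Brent, Largo, Norris}: C1→Dover 2·25=50, C2→Tring 6·24=144, C3→Largo 7·22=154, C4→Norris 5·21=105, C5→Tring 2·19=38, C6→Brent 3·12=36, C7→Norris 2·25=50, C8→Brent 2·13=26. Service 603; fixed 369; total 972.
No other subset beats 883.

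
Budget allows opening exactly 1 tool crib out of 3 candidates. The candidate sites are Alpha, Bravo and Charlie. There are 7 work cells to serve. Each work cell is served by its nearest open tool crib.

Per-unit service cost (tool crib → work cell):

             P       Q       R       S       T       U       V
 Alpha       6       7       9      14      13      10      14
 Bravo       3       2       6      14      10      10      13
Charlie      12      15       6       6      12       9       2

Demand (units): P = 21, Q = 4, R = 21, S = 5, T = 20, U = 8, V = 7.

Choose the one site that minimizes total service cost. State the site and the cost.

With exactly 1 open, each work cell uses its cheapest among the chosen.
{Bravo}: P→Bravo 3·21=63, Q→Bravo 2·4=8, R→Bravo 6·21=126, S→Bravo 14·5=70, T→Bravo 10·20=200, U→Bravo 10·8=80, V→Bravo 13·7=91. Service cost 638.
{Charlie}: service cost 794
{Alpha}: service cost 851
Among all 3 size-1 choices, {Bravo} is lowest.

Choose Bravo only; total service cost 638.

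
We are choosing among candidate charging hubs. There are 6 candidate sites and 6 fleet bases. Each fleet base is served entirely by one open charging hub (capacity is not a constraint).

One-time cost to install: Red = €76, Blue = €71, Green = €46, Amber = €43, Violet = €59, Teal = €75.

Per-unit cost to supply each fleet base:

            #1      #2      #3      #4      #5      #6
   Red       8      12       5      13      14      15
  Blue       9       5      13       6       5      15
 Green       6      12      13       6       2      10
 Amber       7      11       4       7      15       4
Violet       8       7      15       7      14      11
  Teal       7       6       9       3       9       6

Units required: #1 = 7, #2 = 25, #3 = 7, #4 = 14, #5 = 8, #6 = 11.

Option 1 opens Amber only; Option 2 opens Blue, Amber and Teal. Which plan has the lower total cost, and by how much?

Option 1: {Amber}: #1→Amber 7·7=49, #2→Amber 11·25=275, #3→Amber 4·7=28, #4→Amber 7·14=98, #5→Amber 15·8=120, #6→Amber 4·11=44. Service 614; fixed 43; total 657.
Option 2: {Blue, Amber, Teal}: #1→Amber 7·7=49, #2→Blue 5·25=125, #3→Amber 4·7=28, #4→Teal 3·14=42, #5→Blue 5·8=40, #6→Amber 4·11=44. Service 328; fixed 189; total 517.
Difference: |657 − 517| = 140.

Option 2 is cheaper by 140.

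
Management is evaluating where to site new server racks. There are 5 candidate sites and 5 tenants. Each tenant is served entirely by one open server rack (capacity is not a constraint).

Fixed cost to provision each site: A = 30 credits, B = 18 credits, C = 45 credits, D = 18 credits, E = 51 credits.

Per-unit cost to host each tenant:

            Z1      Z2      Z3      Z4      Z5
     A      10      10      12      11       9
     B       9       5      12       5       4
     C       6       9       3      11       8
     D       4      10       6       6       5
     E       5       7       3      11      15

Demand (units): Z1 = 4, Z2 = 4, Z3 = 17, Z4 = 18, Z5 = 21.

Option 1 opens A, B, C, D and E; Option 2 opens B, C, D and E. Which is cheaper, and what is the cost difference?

Option 1: {A, B, C, D, E}: Z1→D 4·4=16, Z2→B 5·4=20, Z3→C 3·17=51, Z4→B 5·18=90, Z5→B 4·21=84. Service 261; fixed 162; total 423.
Option 2: {B, C, D, E}: Z1→D 4·4=16, Z2→B 5·4=20, Z3→C 3·17=51, Z4→B 5·18=90, Z5→B 4·21=84. Service 261; fixed 132; total 393.
Difference: |423 − 393| = 30.

Option 2 is cheaper by 30.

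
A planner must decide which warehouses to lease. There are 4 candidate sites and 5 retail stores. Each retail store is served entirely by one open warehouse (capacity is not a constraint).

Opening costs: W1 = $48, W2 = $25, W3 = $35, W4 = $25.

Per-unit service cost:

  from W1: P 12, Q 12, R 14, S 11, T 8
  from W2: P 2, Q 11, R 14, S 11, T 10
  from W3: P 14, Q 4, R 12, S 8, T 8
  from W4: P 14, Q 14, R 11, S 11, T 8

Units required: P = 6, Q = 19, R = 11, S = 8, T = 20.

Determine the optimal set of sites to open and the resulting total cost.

For any fixed open set, each retail store goes to its cheapest open site; total = fixed + service.
{W2, W3}: P→W2 2·6=12, Q→W3 4·19=76, R→W3 12·11=132, S→W3 8·8=64, T→W3 8·20=160. Service 444; fixed 60; total 504.
{W2, W3, W4}: P→W2 2·6=12, Q→W3 4·19=76, R→W4 11·11=121, S→W3 8·8=64, T→W3 8·20=160. Service 433; fixed 85; total 518.
{W3}: service 516 + fixed 35 = 551
{W1, W2, W3, W4}: P→W2 2·6=12, Q→W3 4·19=76, R→W4 11·11=121, S→W3 8·8=64, T→W1 8·20=160. Service 433; fixed 133; total 566.
No other subset beats 504.

Open W2 and W3; minimum total cost 504.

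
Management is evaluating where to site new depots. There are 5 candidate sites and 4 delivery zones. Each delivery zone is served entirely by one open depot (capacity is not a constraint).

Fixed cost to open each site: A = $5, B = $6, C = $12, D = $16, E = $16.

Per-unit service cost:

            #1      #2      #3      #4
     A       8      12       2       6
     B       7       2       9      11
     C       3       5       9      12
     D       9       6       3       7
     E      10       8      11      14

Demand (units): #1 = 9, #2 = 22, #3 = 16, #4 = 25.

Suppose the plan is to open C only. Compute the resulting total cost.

Each delivery zone is assigned to its cheapest site among the open ones.
{C}: #1→C 3·9=27, #2→C 5·22=110, #3→C 9·16=144, #4→C 12·25=300. Service 581; fixed 12; total 593.

Total cost: 593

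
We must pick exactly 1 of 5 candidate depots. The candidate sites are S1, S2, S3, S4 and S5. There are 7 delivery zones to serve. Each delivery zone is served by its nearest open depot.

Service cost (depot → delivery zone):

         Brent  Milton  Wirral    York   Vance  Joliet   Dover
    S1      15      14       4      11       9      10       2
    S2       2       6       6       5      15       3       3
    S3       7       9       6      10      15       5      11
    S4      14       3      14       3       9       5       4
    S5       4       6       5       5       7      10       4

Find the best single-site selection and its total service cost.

With exactly 1 open, each delivery zone uses its cheapest among the chosen.
{S2}: Brent→S2 2, Milton→S2 6, Wirral→S2 6, York→S2 5, Vance→S2 15, Joliet→S2 3, Dover→S2 3. Service cost 40.
{S5}: service cost 41
{S4}: service cost 52
Among all 5 size-1 choices, {S2} is lowest.

Choose S2 only; total service cost 40.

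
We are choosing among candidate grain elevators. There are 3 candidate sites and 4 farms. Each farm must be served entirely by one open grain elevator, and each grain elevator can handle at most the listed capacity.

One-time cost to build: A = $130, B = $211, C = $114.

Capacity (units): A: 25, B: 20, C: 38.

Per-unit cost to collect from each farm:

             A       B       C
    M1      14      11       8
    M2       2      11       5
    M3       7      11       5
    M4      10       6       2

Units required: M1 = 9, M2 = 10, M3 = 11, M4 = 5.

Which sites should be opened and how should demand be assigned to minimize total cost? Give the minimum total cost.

Minimum total cost: 301

Open {C}: M1→C 8·9=72, M2→C 5·10=50, M3→C 5·11=55, M4→C 2·5=10.
Loads: C carries 35/38. Service 187; fixed 114; total 301.
Next best feasible plan costs 401.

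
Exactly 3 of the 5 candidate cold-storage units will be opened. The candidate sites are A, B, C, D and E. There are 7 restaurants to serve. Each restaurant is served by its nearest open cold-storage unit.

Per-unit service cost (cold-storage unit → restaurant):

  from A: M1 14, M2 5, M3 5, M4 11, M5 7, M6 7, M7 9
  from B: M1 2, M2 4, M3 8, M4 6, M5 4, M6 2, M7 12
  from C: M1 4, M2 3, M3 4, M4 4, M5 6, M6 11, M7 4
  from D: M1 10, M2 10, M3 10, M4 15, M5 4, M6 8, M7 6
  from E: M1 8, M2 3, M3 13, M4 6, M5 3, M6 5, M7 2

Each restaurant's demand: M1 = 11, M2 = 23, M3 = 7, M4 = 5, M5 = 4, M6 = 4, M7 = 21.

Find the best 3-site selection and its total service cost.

With exactly 3 open, each restaurant uses its cheapest among the chosen.
{B, C, E}: M1→B 2·11=22, M2→C 3·23=69, M3→C 4·7=28, M4→C 4·5=20, M5→E 3·4=12, M6→B 2·4=8, M7→E 2·21=42. Service cost 201.
{A, B, E}: service cost 218
{A, C, E}: service cost 235
Among all 10 size-3 choices, {B, C, E} is lowest.

Choose B, C and E; total service cost 201.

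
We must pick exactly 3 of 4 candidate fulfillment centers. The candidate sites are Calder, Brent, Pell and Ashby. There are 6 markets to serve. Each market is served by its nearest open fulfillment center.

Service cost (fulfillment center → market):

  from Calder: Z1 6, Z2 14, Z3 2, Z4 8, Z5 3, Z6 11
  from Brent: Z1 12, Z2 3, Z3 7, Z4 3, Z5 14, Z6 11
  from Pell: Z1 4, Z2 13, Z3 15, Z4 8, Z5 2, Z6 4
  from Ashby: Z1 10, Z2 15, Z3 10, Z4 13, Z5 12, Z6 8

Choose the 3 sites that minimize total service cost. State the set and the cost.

Choose Calder, Brent and Pell; total service cost 18.

With exactly 3 open, each market uses its cheapest among the chosen.
{Calder, Brent, Pell}: Z1→Pell 4, Z2→Brent 3, Z3→Calder 2, Z4→Brent 3, Z5→Pell 2, Z6→Pell 4. Service cost 18.
{Brent, Pell, Ashby}: service cost 23
{Calder, Brent, Ashby}: service cost 25
Among all 4 size-3 choices, {Calder, Brent, Pell} is lowest.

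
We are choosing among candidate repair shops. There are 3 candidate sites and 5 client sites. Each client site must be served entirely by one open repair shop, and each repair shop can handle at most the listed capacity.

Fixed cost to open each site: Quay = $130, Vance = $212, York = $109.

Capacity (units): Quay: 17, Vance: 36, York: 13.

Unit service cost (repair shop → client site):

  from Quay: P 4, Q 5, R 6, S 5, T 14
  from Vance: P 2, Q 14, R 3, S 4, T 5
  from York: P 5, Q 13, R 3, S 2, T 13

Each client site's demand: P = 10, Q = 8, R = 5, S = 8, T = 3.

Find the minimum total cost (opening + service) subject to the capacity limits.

Open {Vance}: P→Vance 2·10=20, Q→Vance 14·8=112, R→Vance 3·5=15, S→Vance 4·8=32, T→Vance 5·3=15.
Loads: Vance carries 34/36. Service 194; fixed 212; total 406.
Next best feasible plan costs 464.

Minimum total cost: 406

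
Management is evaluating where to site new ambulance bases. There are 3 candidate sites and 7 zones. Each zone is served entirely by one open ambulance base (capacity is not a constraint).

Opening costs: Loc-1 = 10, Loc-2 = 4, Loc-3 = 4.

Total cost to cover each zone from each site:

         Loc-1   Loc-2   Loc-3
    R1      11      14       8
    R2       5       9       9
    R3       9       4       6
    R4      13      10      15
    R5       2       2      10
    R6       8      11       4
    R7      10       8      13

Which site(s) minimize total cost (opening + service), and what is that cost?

Open Loc-2 and Loc-3; minimum total cost 53.

For any fixed open set, each zone goes to its cheapest open site; total = fixed + service.
{Loc-2, Loc-3}: R1→Loc-3 8, R2→Loc-2 9, R3→Loc-2 4, R4→Loc-2 10, R5→Loc-2 2, R6→Loc-3 4, R7→Loc-2 8. Service 45; fixed 8; total 53.
{Loc-1, Loc-2, Loc-3}: service 41 + fixed 18 = 59
{Loc-1, Loc-2}: service 48 + fixed 14 = 62
{Loc-2}: service 58 + fixed 4 = 62
(All 7 nonempty subsets were checked; Loc-2 and Loc-3 is lowest.)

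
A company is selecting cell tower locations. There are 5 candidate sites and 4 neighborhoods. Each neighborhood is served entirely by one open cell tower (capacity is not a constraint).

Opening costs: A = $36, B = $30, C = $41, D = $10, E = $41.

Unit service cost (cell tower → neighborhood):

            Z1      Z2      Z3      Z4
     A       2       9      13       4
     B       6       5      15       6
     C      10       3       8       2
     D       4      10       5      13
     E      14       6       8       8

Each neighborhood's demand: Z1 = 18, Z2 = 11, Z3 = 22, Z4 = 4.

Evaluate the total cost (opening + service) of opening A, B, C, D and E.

Each neighborhood is assigned to its cheapest site among the open ones.
{A, B, C, D, E}: Z1→A 2·18=36, Z2→C 3·11=33, Z3→D 5·22=110, Z4→C 2·4=8. Service 187; fixed 158; total 345.

Total cost: 345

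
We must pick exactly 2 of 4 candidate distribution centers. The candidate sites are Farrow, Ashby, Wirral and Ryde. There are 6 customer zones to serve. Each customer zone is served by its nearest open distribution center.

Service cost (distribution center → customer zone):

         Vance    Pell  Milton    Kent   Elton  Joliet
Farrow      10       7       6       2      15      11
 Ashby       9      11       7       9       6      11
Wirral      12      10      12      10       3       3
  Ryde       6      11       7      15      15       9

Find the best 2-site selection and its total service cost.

Choose Farrow and Wirral; total service cost 31.

With exactly 2 open, each customer zone uses its cheapest among the chosen.
{Farrow, Wirral}: Vance→Farrow 10, Pell→Farrow 7, Milton→Farrow 6, Kent→Farrow 2, Elton→Wirral 3, Joliet→Wirral 3. Service cost 31.
{Wirral, Ryde}: service cost 39
{Farrow, Ashby}: service cost 41
Among all 6 size-2 choices, {Farrow, Wirral} is lowest.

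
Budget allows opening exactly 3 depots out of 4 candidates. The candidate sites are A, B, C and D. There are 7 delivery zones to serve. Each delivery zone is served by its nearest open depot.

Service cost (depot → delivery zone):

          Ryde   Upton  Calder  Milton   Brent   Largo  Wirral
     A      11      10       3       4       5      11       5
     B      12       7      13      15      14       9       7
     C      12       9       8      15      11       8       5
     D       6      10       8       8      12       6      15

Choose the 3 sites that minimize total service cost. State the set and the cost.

Choose A, B and D; total service cost 36.

With exactly 3 open, each delivery zone uses its cheapest among the chosen.
{A, B, D}: Ryde→D 6, Upton→B 7, Calder→A 3, Milton→A 4, Brent→A 5, Largo→D 6, Wirral→A 5. Service cost 36.
{A, C, D}: service cost 38
{A, B, C}: service cost 43
Among all 4 size-3 choices, {A, B, D} is lowest.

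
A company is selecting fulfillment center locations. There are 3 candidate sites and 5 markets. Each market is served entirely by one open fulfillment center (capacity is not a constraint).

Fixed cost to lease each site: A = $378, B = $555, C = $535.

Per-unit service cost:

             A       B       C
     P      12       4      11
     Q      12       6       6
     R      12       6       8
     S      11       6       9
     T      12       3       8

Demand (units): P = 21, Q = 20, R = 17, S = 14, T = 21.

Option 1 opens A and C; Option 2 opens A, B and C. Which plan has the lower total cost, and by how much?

Option 1: {A, C}: P→C 11·21=231, Q→C 6·20=120, R→C 8·17=136, S→C 9·14=126, T→C 8·21=168. Service 781; fixed 913; total 1694.
Option 2: {A, B, C}: P→B 4·21=84, Q→B 6·20=120, R→B 6·17=102, S→B 6·14=84, T→B 3·21=63. Service 453; fixed 1468; total 1921.
Difference: |1694 − 1921| = 227.

Option 1 is cheaper by 227.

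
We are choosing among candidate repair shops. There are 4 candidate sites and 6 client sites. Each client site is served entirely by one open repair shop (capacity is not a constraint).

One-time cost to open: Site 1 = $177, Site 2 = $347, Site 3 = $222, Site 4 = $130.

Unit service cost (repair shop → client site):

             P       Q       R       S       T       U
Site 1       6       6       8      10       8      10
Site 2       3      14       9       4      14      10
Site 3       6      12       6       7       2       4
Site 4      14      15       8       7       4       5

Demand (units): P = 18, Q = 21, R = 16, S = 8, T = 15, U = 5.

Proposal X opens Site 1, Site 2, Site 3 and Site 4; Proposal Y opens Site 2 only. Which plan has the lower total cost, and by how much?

Proposal X: {Site 1, Site 2, Site 3, Site 4}: P→Site 2 3·18=54, Q→Site 1 6·21=126, R→Site 3 6·16=96, S→Site 2 4·8=32, T→Site 3 2·15=30, U→Site 3 4·5=20. Service 358; fixed 876; total 1234.
Proposal Y: {Site 2}: P→Site 2 3·18=54, Q→Site 2 14·21=294, R→Site 2 9·16=144, S→Site 2 4·8=32, T→Site 2 14·15=210, U→Site 2 10·5=50. Service 784; fixed 347; total 1131.
Difference: |1234 − 1131| = 103.

Proposal Y is cheaper by 103.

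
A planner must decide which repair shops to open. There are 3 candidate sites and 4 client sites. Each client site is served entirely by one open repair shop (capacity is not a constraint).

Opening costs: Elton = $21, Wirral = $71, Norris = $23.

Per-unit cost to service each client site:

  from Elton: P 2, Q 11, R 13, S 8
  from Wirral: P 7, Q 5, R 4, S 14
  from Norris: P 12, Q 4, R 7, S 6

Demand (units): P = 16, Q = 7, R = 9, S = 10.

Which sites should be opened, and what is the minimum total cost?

Open Elton and Norris; minimum total cost 227.

For any fixed open set, each client site goes to its cheapest open site; total = fixed + service.
{Elton, Norris}: P→Elton 2·16=32, Q→Norris 4·7=28, R→Norris 7·9=63, S→Norris 6·10=60. Service 183; fixed 44; total 227.
{Elton, Wirral, Norris}: P→Elton 2·16=32, Q→Norris 4·7=28, R→Wirral 4·9=36, S→Norris 6·10=60. Service 156; fixed 115; total 271.
{Elton, Wirral}: service 183 + fixed 92 = 275
{Elton}: service 306 + fixed 21 = 327
No other subset beats 227.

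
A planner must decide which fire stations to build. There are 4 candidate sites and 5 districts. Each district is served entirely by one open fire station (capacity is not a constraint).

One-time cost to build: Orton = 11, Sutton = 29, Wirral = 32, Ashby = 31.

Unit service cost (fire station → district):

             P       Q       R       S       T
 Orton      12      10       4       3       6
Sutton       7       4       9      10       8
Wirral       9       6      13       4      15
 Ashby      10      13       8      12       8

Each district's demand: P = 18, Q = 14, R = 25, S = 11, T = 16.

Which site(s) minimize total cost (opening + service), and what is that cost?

For any fixed open set, each district goes to its cheapest open site; total = fixed + service.
{Orton, Sutton}: P→Sutton 7·18=126, Q→Sutton 4·14=56, R→Orton 4·25=100, S→Orton 3·11=33, T→Orton 6·16=96. Service 411; fixed 40; total 451.
{Orton, Sutton, Ashby}: service 411 + fixed 71 = 482
{Orton, Sutton, Wirral}: service 411 + fixed 72 = 483
{Orton, Sutton, Wirral, Ashby}: P→Sutton 7·18=126, Q→Sutton 4·14=56, R→Orton 4·25=100, S→Orton 3·11=33, T→Orton 6·16=96. Service 411; fixed 103; total 514.
No other subset beats 451.

Open Orton and Sutton; minimum total cost 451.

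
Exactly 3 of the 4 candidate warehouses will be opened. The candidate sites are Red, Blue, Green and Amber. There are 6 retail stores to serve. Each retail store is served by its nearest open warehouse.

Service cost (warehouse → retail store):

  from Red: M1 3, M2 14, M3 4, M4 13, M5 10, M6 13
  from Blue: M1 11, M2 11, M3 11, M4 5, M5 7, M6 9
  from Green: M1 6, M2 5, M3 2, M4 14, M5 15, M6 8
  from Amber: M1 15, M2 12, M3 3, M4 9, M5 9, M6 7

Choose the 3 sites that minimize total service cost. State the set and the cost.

With exactly 3 open, each retail store uses its cheapest among the chosen.
{Red, Blue, Green}: M1→Red 3, M2→Green 5, M3→Green 2, M4→Blue 5, M5→Blue 7, M6→Green 8. Service cost 30.
{Blue, Green, Amber}: service cost 32
{Red, Green, Amber}: service cost 35
Among all 4 size-3 choices, {Red, Blue, Green} is lowest.

Choose Red, Blue and Green; total service cost 30.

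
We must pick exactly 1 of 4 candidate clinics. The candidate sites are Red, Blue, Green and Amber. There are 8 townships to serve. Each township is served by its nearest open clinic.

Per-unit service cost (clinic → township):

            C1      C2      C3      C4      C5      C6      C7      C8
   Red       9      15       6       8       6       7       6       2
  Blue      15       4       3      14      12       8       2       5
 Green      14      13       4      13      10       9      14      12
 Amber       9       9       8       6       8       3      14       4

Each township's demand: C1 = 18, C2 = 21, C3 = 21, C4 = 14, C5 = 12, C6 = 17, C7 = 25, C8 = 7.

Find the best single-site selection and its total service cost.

Choose Blue only; total service cost 978.

With exactly 1 open, each township uses its cheapest among the chosen.
{Blue}: C1→Blue 15·18=270, C2→Blue 4·21=84, C3→Blue 3·21=63, C4→Blue 14·14=196, C5→Blue 12·12=144, C6→Blue 8·17=136, C7→Blue 2·25=50, C8→Blue 5·7=35. Service cost 978.
{Red}: service cost 1070
{Amber}: service cost 1128
Among all 4 size-1 choices, {Blue} is lowest.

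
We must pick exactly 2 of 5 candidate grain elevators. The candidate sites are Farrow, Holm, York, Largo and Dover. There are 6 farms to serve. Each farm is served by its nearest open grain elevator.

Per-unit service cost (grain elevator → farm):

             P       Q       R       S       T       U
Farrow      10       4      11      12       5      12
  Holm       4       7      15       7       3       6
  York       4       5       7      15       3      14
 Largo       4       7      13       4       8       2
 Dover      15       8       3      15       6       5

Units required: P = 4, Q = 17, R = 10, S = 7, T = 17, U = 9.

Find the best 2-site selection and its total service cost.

With exactly 2 open, each farm uses its cheapest among the chosen.
{York, Largo}: P→York 4·4=16, Q→York 5·17=85, R→York 7·10=70, S→Largo 4·7=28, T→York 3·17=51, U→Largo 2·9=18. Service cost 268.
{Holm, Dover}: service cost 310
{Largo, Dover}: service cost 313
Among all 10 size-2 choices, {York, Largo} is lowest.

Choose York and Largo; total service cost 268.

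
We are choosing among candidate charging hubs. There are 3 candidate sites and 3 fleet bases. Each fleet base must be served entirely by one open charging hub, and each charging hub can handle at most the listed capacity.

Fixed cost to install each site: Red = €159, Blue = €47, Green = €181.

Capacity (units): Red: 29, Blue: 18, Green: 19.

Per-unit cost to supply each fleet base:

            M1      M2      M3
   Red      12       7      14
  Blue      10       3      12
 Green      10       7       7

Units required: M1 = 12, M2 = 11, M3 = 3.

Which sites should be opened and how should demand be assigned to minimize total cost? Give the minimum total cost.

Open {Blue, Green}: M1→Green 10·12=120, M2→Blue 3·11=33, M3→Green 7·3=21.
Loads: Blue carries 11/18, Green carries 15/19. Service 174; fixed 228; total 402.
Next best feasible plan costs 417.

Minimum total cost: 402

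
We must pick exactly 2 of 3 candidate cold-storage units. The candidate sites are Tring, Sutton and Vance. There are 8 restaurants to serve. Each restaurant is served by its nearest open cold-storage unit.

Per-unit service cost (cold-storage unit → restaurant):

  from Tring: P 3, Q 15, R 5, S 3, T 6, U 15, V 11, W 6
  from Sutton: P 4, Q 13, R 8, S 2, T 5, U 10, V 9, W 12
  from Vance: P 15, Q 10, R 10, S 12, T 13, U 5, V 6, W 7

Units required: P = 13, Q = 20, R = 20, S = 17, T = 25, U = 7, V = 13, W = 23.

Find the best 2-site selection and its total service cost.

With exactly 2 open, each restaurant uses its cheapest among the chosen.
{Tring, Vance}: P→Tring 3·13=39, Q→Vance 10·20=200, R→Tring 5·20=100, S→Tring 3·17=51, T→Tring 6·25=150, U→Vance 5·7=35, V→Vance 6·13=78, W→Tring 6·23=138. Service cost 791.
{Sutton, Vance}: service cost 845
{Tring, Sutton}: service cost 883
Among all 3 size-2 choices, {Tring, Vance} is lowest.

Choose Tring and Vance; total service cost 791.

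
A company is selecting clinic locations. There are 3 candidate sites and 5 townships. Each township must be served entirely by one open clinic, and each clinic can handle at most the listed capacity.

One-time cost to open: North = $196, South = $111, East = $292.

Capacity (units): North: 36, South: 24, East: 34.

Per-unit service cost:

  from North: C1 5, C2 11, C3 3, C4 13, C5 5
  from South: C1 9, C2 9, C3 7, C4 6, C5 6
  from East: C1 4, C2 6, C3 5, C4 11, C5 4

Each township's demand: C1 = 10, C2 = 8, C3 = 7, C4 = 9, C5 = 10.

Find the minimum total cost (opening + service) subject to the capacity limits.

Minimum total cost: 554

Open {North, South}: C1→North 5·10=50, C2→South 9·8=72, C3→North 3·7=21, C4→South 6·9=54, C5→North 5·10=50.
Loads: North carries 27/36, South carries 17/24. Service 247; fixed 307; total 554.
Next best feasible plan costs 570.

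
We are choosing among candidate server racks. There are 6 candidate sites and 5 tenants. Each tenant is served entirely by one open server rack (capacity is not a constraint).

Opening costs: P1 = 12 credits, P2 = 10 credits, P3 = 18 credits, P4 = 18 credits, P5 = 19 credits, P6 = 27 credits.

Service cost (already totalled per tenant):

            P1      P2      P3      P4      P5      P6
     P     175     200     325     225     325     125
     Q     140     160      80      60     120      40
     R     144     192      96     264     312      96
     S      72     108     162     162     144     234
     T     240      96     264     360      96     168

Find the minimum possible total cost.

For any fixed open set, each tenant goes to its cheapest open site; total = fixed + service.
{P1, P2, P6}: P→P6 125, Q→P6 40, R→P6 96, S→P1 72, T→P2 96. Service 429; fixed 49; total 478.
{P1, P5, P6}: P→P6 125, Q→P6 40, R→P6 96, S→P1 72, T→P5 96. Service 429; fixed 58; total 487.
{P1, P2, P3, P6}: P→P6 125, Q→P6 40, R→P3 96, S→P1 72, T→P2 96. Service 429; fixed 67; total 496.
{P1, P2, P3, P4, P5, P6}: service 429 + fixed 104 = 533
No other subset beats 478.

Minimum total cost: 478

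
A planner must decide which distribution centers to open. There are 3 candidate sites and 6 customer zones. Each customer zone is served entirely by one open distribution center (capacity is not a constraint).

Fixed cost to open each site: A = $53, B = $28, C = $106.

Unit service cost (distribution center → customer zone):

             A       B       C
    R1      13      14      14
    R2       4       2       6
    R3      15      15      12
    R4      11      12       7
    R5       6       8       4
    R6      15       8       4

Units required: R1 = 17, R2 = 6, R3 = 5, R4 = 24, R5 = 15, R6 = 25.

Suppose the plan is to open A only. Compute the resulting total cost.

Each customer zone is assigned to its cheapest site among the open ones.
{A}: R1→A 13·17=221, R2→A 4·6=24, R3→A 15·5=75, R4→A 11·24=264, R5→A 6·15=90, R6→A 15·25=375. Service 1049; fixed 53; total 1102.

Total cost: 1102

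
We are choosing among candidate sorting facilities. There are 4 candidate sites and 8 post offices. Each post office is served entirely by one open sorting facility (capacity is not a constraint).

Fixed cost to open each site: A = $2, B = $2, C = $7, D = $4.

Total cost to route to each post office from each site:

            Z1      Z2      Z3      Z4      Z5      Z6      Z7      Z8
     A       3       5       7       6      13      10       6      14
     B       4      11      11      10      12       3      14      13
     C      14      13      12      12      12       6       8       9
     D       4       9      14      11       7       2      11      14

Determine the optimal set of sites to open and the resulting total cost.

For any fixed open set, each post office goes to its cheapest open site; total = fixed + service.
{A, D}: Z1→A 3, Z2→A 5, Z3→A 7, Z4→A 6, Z5→D 7, Z6→D 2, Z7→A 6, Z8→A 14. Service 50; fixed 6; total 56.
{A, B, D}: service 49 + fixed 8 = 57
{A, C, D}: service 45 + fixed 13 = 58
{A, B, C, D}: service 45 + fixed 15 = 60
(All 15 nonempty subsets were checked; A and D is lowest.)

Open A and D; minimum total cost 56.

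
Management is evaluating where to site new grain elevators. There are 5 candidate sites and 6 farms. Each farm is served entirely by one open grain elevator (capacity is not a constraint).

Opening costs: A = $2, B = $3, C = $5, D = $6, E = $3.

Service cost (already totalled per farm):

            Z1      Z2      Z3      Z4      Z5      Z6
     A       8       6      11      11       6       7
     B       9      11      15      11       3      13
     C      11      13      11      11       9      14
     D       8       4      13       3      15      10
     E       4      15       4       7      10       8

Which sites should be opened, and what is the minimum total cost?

For any fixed open set, each farm goes to its cheapest open site; total = fixed + service.
{B, D, E}: Z1→E 4, Z2→D 4, Z3→E 4, Z4→D 3, Z5→B 3, Z6→E 8. Service 26; fixed 12; total 38.
{A, B, D, E}: service 25 + fixed 14 = 39
{A, B, E}: service 31 + fixed 8 = 39
{A, B, C, D, E}: Z1→E 4, Z2→D 4, Z3→E 4, Z4→D 3, Z5→B 3, Z6→A 7. Service 25; fixed 19; total 44.
No other subset beats 38.

Open B, D and E; minimum total cost 38.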